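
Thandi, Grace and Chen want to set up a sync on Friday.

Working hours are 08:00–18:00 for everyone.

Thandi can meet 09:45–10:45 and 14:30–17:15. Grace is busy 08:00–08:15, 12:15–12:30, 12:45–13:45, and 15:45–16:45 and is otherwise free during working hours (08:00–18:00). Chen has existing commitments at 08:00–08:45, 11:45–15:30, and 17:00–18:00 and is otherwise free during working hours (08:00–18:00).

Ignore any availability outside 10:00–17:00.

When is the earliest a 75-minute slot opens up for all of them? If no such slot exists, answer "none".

Grace free within 08:00–18:00: 08:15–12:15, 12:30–12:45, 13:45–15:45, 16:45–18:00.
Chen free within 08:00–18:00: 08:45–11:45, 15:30–17:00.
Thandi ∩ Grace: 09:45–10:45, 14:30–15:45, 16:45–17:15.
Thandi ∩ Grace ∩ Chen: 09:45–10:45, 15:30–15:45, 16:45–17:00.
Restricted to 10:00–17:00: 10:00–10:45, 15:30–15:45, 16:45–17:00.
Windows ≥ 75 min: (none).

none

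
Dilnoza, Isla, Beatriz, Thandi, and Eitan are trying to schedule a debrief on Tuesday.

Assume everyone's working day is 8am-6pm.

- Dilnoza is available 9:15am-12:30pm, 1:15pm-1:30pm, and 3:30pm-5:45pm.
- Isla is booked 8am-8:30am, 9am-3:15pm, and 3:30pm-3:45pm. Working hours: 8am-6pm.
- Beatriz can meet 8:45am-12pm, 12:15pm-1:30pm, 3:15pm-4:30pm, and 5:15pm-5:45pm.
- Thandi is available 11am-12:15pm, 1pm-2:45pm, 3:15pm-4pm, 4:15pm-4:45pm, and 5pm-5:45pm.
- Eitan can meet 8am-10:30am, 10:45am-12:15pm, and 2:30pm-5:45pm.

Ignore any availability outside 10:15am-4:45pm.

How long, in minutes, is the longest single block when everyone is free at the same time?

15 minutes

Isla free within 08:00–18:00: 08:30–09:00, 15:15–15:30, 15:45–18:00.
Dilnoza ∩ Isla: 15:45–17:45.
Dilnoza ∩ Isla ∩ Beatriz: 15:45–16:30, 17:15–17:45.
Dilnoza ∩ Isla ∩ Beatriz ∩ Thandi: 15:45–16:00, 16:15–16:30, 17:15–17:45.
Dilnoza ∩ Isla ∩ Beatriz ∩ Thandi ∩ Eitan: 15:45–16:00, 16:15–16:30, 17:15–17:45.
Restricted to 10:15–16:45: 15:45–16:00, 16:15–16:30.
Common window lengths: 15, 15 min; longest is 15.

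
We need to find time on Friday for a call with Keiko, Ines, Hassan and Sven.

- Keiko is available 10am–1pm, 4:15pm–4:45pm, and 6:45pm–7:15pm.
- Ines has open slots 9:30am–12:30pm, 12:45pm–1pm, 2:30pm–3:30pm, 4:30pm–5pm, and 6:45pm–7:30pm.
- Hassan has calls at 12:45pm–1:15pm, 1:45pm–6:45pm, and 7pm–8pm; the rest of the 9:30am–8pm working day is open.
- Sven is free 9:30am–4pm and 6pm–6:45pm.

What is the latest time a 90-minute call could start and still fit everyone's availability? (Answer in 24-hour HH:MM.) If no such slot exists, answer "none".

Hassan free within 09:30–20:00: 09:30–12:45, 13:15–13:45, 18:45–19:00.
Keiko ∩ Ines: 10:00–12:30, 12:45–13:00, 16:30–16:45, 18:45–19:15.
Keiko ∩ Ines ∩ Hassan: 10:00–12:30, 18:45–19:00.
Keiko ∩ Ines ∩ Hassan ∩ Sven: 10:00–12:30.
Windows ≥ 90 min: 10:00–12:30.
Latest start in the last window 10:00–12:30 is 12:30 − 90 min = 11:00.

11:00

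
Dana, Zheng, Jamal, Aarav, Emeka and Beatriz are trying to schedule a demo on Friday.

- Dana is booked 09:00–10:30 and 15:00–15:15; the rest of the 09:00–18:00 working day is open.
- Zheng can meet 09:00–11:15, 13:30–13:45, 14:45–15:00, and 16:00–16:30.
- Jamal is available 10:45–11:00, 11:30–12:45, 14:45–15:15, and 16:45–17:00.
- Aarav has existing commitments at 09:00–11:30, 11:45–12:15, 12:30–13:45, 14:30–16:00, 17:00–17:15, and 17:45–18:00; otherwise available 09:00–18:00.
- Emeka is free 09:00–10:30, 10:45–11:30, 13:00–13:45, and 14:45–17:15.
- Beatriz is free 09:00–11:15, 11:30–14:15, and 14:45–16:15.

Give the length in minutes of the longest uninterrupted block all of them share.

0 minutes

Dana free within 09:00–18:00: 10:30–15:00, 15:15–18:00.
Aarav free within 09:00–18:00: 11:30–11:45, 12:15–12:30, 13:45–14:30, 16:00–17:00, 17:15–17:45.
Dana ∩ Zheng: 10:30–11:15, 13:30–13:45, 14:45–15:00, 16:00–16:30.
Dana ∩ Zheng ∩ Jamal: 10:45–11:00, 14:45–15:00.
Dana ∩ Zheng ∩ Jamal ∩ Aarav: (none).
Dana ∩ Zheng ∩ Jamal ∩ Aarav ∩ Emeka: (none).
Dana ∩ Zheng ∩ Jamal ∩ Aarav ∩ Emeka ∩ Beatriz: (none).
No common window.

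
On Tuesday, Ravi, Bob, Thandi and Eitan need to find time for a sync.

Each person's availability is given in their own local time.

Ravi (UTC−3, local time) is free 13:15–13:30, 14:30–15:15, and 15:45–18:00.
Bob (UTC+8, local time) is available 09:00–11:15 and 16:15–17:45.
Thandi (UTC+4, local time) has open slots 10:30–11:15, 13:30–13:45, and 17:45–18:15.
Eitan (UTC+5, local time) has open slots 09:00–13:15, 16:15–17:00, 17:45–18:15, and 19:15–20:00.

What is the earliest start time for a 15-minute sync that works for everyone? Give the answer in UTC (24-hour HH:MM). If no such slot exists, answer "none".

none

Ravi → UTC: 16:15–16:30, 17:30–18:15, 18:45–21:00.
Bob → UTC: 01:00–03:15, 08:15–09:45.
Thandi → UTC: 06:30–07:15, 09:30–09:45, 13:45–14:15.
Eitan → UTC: 04:00–08:15, 11:15–12:00, 12:45–13:15, 14:15–15:00.
Ravi ∩ Bob: (none).
Ravi ∩ Bob ∩ Thandi: (none).
Ravi ∩ Bob ∩ Thandi ∩ Eitan: (none).
Windows ≥ 15 min: (none).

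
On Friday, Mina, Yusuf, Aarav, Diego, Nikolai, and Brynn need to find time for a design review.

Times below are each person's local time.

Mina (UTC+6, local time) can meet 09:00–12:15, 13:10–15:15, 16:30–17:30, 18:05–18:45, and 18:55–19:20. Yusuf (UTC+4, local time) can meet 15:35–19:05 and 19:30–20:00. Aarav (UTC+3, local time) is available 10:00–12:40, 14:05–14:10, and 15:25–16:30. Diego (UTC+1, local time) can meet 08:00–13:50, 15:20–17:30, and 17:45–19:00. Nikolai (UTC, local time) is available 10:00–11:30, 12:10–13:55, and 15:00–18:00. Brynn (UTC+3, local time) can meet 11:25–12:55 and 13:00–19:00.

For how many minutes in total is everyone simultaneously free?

Mina → UTC: 03:00–06:15, 07:10–09:15, 10:30–11:30, 12:05–12:45, 12:55–13:20.
Yusuf → UTC: 11:35–15:05, 15:30–16:00.
Aarav → UTC: 07:00–09:40, 11:05–11:10, 12:25–13:30.
Diego → UTC: 07:00–12:50, 14:20–16:30, 16:45–18:00.
Nikolai → UTC: 10:00–11:30, 12:10–13:55, 15:00–18:00.
Brynn → UTC: 08:25–09:55, 10:00–16:00.
Mina ∩ Yusuf: 12:05–12:45, 12:55–13:20.
Mina ∩ Yusuf ∩ Aarav: 12:25–12:45, 12:55–13:20.
Mina ∩ Yusuf ∩ Aarav ∩ Diego: 12:25–12:45.
Mina ∩ Yusuf ∩ Aarav ∩ Diego ∩ Nikolai: 12:25–12:45.
Mina ∩ Yusuf ∩ Aarav ∩ Diego ∩ Nikolai ∩ Brynn: 12:25–12:45.
Total common minutes: 20.

20 minutes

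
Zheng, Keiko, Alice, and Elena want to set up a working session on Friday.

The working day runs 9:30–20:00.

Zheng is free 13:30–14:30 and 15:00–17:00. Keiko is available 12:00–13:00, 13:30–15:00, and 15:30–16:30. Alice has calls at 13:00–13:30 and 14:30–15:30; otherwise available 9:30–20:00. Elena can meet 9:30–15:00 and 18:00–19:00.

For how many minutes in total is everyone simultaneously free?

60 minutes

Alice free within 09:30–20:00: 09:30–13:00, 13:30–14:30, 15:30–20:00.
Zheng ∩ Keiko: 13:30–14:30, 15:30–16:30.
Zheng ∩ Keiko ∩ Alice: 13:30–14:30, 15:30–16:30.
Zheng ∩ Keiko ∩ Alice ∩ Elena: 13:30–14:30.
Total common minutes: 60.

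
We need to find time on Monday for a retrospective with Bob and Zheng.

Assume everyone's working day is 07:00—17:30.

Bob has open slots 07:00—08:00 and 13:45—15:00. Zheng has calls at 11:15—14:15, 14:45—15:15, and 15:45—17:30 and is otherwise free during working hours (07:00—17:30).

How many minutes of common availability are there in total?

Zheng free within 07:00–17:30: 07:00–11:15, 14:15–14:45, 15:15–15:45.
Bob ∩ Zheng: 07:00–08:00, 14:15–14:45.
Total common minutes: 60 + 30 = 90.

90 minutes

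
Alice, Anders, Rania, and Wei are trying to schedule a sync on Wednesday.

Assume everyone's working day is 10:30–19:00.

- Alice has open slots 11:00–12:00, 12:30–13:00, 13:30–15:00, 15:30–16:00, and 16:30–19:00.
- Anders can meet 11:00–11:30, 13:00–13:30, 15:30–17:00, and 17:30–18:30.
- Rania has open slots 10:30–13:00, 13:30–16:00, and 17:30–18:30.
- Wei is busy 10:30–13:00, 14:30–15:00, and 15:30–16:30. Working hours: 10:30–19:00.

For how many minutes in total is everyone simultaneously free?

Wei free within 10:30–19:00: 13:00–14:30, 15:00–15:30, 16:30–19:00.
Alice ∩ Anders: 11:00–11:30, 15:30–16:00, 16:30–17:00, 17:30–18:30.
Alice ∩ Anders ∩ Rania: 11:00–11:30, 15:30–16:00, 17:30–18:30.
Alice ∩ Anders ∩ Rania ∩ Wei: 17:30–18:30.
Total common minutes: 60.

60 minutes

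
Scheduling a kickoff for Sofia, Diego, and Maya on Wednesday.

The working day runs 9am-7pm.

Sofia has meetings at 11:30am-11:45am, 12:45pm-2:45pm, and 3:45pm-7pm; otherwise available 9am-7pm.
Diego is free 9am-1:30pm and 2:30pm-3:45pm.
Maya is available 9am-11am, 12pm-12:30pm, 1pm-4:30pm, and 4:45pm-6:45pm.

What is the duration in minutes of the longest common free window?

120 minutes

Sofia free within 09:00–19:00: 09:00–11:30, 11:45–12:45, 14:45–15:45.
Sofia ∩ Diego: 09:00–11:30, 11:45–12:45, 14:45–15:45.
Sofia ∩ Diego ∩ Maya: 09:00–11:00, 12:00–12:30, 14:45–15:45.
Common window lengths: 120, 30, 60 min; longest is 120.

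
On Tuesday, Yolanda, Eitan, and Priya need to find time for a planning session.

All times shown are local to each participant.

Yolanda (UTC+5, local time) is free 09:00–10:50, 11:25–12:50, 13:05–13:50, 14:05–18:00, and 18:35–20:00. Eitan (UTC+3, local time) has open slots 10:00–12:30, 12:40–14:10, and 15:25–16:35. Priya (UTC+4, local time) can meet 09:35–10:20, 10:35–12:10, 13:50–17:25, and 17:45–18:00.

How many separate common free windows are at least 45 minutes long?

Yolanda → UTC: 04:00–05:50, 06:25–07:50, 08:05–08:50, 09:05–13:00, 13:35–15:00.
Eitan → UTC: 07:00–09:30, 09:40–11:10, 12:25–13:35.
Priya → UTC: 05:35–06:20, 06:35–08:10, 09:50–13:25, 13:45–14:00.
Yolanda ∩ Eitan: 07:00–07:50, 08:05–08:50, 09:05–09:30, 09:40–11:10, 12:25–13:00.
Yolanda ∩ Eitan ∩ Priya: 07:00–07:50, 08:05–08:10, 09:50–11:10, 12:25–13:00.
Windows ≥ 45 min: 07:00–07:50, 09:50–11:10.
That's 2 windows.

2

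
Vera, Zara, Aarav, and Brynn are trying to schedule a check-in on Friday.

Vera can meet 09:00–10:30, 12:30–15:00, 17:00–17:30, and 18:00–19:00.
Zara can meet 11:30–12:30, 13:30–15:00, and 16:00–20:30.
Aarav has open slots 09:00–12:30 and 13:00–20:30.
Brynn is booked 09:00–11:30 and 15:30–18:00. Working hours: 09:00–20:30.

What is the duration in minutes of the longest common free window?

Brynn free within 09:00–20:30: 11:30–15:30, 18:00–20:30.
Vera ∩ Zara: 13:30–15:00, 17:00–17:30, 18:00–19:00.
Vera ∩ Zara ∩ Aarav: 13:30–15:00, 17:00–17:30, 18:00–19:00.
Vera ∩ Zara ∩ Aarav ∩ Brynn: 13:30–15:00, 18:00–19:00.
Common window lengths: 90, 60 min; longest is 90.

90 minutes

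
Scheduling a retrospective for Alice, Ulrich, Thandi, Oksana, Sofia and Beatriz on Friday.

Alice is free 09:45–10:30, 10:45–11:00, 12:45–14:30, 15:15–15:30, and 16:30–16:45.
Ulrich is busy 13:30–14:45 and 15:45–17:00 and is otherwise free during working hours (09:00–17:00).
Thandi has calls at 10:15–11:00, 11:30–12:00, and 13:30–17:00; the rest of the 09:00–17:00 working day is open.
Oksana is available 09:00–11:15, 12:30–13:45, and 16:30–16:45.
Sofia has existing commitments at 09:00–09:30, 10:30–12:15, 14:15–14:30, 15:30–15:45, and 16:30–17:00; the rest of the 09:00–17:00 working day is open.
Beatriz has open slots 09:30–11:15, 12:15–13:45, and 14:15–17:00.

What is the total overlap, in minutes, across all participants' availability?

Ulrich free within 09:00–17:00: 09:00–13:30, 14:45–15:45.
Thandi free within 09:00–17:00: 09:00–10:15, 11:00–11:30, 12:00–13:30.
Sofia free within 09:00–17:00: 09:30–10:30, 12:15–14:15, 14:30–15:30, 15:45–16:30.
Alice ∩ Ulrich: 09:45–10:30, 10:45–11:00, 12:45–13:30, 15:15–15:30.
Alice ∩ Ulrich ∩ Thandi: 09:45–10:15, 12:45–13:30.
Alice ∩ Ulrich ∩ Thandi ∩ Oksana: 09:45–10:15, 12:45–13:30.
Alice ∩ Ulrich ∩ Thandi ∩ Oksana ∩ Sofia: 09:45–10:15, 12:45–13:30.
Alice ∩ Ulrich ∩ Thandi ∩ Oksana ∩ Sofia ∩ Beatriz: 09:45–10:15, 12:45–13:30.
Total common minutes: 30 + 45 = 75.

75 minutes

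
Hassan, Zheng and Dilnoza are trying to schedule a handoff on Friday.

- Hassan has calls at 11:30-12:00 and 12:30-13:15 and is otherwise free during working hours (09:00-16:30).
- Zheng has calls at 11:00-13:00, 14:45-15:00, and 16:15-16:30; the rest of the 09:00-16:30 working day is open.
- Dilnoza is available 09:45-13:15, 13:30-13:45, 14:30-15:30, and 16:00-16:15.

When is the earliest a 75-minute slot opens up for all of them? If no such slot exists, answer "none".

Hassan free within 09:00–16:30: 09:00–11:30, 12:00–12:30, 13:15–16:30.
Zheng free within 09:00–16:30: 09:00–11:00, 13:00–14:45, 15:00–16:15.
Hassan ∩ Zheng: 09:00–11:00, 13:15–14:45, 15:00–16:15.
Hassan ∩ Zheng ∩ Dilnoza: 09:45–11:00, 13:30–13:45, 14:30–14:45, 15:00–15:30, 16:00–16:15.
Windows ≥ 75 min: 09:45–11:00.
Earliest such window starts at 09:45.

09:45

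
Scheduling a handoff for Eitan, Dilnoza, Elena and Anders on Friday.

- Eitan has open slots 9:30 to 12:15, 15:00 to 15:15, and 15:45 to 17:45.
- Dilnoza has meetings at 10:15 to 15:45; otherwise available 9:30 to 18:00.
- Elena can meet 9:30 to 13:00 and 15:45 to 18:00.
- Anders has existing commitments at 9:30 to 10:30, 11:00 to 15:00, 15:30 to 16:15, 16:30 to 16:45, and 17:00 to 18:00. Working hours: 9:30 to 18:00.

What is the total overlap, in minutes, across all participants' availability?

30 minutes

Dilnoza free within 09:30–18:00: 09:30–10:15, 15:45–18:00.
Anders free within 09:30–18:00: 10:30–11:00, 15:00–15:30, 16:15–16:30, 16:45–17:00.
Eitan ∩ Dilnoza: 09:30–10:15, 15:45–17:45.
Eitan ∩ Dilnoza ∩ Elena: 09:30–10:15, 15:45–17:45.
Eitan ∩ Dilnoza ∩ Elena ∩ Anders: 16:15–16:30, 16:45–17:00.
Total common minutes: 15 + 15 = 30.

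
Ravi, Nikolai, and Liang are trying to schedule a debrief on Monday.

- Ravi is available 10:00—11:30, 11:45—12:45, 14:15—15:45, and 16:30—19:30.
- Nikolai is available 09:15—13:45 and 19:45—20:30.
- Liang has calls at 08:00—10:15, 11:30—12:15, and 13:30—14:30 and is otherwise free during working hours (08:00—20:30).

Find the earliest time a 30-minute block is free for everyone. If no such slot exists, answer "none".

Liang free within 08:00–20:30: 10:15–11:30, 12:15–13:30, 14:30–20:30.
Ravi ∩ Nikolai: 10:00–11:30, 11:45–12:45.
Ravi ∩ Nikolai ∩ Liang: 10:15–11:30, 12:15–12:45.
Windows ≥ 30 min: 10:15–11:30, 12:15–12:45.
Earliest such window starts at 10:15.

10:15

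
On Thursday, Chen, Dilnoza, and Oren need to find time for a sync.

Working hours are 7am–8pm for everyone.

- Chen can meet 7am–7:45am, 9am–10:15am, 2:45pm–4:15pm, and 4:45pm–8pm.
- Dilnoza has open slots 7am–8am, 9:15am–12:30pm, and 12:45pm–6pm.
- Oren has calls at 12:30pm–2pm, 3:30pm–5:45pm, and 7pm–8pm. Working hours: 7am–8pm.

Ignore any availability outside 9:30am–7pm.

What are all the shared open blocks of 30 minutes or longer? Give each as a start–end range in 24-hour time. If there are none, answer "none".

09:30–10:15, 14:45–15:30

Oren free within 07:00–20:00: 07:00–12:30, 14:00–15:30, 17:45–19:00.
Chen ∩ Dilnoza: 07:00–07:45, 09:15–10:15, 14:45–16:15, 16:45–18:00.
Chen ∩ Dilnoza ∩ Oren: 07:00–07:45, 09:15–10:15, 14:45–15:30, 17:45–18:00.
Restricted to 09:30–19:00: 09:30–10:15, 14:45–15:30, 17:45–18:00.
Windows ≥ 30 min: 09:30–10:15, 14:45–15:30.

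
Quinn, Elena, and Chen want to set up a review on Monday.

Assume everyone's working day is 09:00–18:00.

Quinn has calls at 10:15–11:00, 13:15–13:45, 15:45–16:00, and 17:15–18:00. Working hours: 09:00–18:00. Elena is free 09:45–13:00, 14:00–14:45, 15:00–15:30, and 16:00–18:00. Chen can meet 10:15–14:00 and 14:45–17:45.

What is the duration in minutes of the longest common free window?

120 minutes

Quinn free within 09:00–18:00: 09:00–10:15, 11:00–13:15, 13:45–15:45, 16:00–17:15.
Quinn ∩ Elena: 09:45–10:15, 11:00–13:00, 14:00–14:45, 15:00–15:30, 16:00–17:15.
Quinn ∩ Elena ∩ Chen: 11:00–13:00, 15:00–15:30, 16:00–17:15.
Common window lengths: 120, 30, 75 min; longest is 120.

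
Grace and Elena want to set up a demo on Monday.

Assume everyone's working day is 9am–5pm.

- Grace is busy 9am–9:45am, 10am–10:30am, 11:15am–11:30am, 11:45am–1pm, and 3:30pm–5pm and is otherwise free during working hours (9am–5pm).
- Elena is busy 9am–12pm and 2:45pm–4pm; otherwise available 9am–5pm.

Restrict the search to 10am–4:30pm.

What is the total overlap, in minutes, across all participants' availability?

105 minutes

Grace free within 09:00–17:00: 09:45–10:00, 10:30–11:15, 11:30–11:45, 13:00–15:30.
Elena free within 09:00–17:00: 12:00–14:45, 16:00–17:00.
Grace ∩ Elena: 13:00–14:45.
Restricted to 10:00–16:30: 13:00–14:45.
Total common minutes: 105.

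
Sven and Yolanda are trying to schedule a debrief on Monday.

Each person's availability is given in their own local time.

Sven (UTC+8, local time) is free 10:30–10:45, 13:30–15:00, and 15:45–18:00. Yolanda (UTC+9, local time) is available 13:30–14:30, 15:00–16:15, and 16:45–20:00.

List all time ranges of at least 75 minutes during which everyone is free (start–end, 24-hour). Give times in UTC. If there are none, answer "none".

Sven → UTC: 02:30–02:45, 05:30–07:00, 07:45–10:00.
Yolanda → UTC: 04:30–05:30, 06:00–07:15, 07:45–11:00.
Sven ∩ Yolanda: 06:00–07:00, 07:45–10:00.
Windows ≥ 75 min: 07:45–10:00.

07:45–10:00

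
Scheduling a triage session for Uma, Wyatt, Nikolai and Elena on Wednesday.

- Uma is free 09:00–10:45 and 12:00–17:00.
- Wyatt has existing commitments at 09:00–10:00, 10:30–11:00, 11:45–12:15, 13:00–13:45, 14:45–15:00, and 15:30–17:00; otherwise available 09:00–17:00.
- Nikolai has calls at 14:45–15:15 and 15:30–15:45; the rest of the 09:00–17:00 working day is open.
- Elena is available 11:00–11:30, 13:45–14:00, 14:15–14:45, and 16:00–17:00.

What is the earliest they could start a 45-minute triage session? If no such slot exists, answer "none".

Wyatt free within 09:00–17:00: 10:00–10:30, 11:00–11:45, 12:15–13:00, 13:45–14:45, 15:00–15:30.
Nikolai free within 09:00–17:00: 09:00–14:45, 15:15–15:30, 15:45–17:00.
Uma ∩ Wyatt: 10:00–10:30, 12:15–13:00, 13:45–14:45, 15:00–15:30.
Uma ∩ Wyatt ∩ Nikolai: 10:00–10:30, 12:15–13:00, 13:45–14:45, 15:15–15:30.
Uma ∩ Wyatt ∩ Nikolai ∩ Elena: 13:45–14:00, 14:15–14:45.
Windows ≥ 45 min: (none).

none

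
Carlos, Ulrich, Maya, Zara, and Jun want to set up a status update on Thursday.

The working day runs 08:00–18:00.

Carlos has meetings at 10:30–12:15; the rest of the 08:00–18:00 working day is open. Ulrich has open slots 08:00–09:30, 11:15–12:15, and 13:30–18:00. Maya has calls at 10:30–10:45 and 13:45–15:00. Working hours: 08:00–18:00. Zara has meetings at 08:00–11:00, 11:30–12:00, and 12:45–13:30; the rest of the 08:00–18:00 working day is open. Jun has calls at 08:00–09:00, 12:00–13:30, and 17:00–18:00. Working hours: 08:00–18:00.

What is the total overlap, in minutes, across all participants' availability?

135 minutes

Carlos free within 08:00–18:00: 08:00–10:30, 12:15–18:00.
Maya free within 08:00–18:00: 08:00–10:30, 10:45–13:45, 15:00–18:00.
Zara free within 08:00–18:00: 11:00–11:30, 12:00–12:45, 13:30–18:00.
Jun free within 08:00–18:00: 09:00–12:00, 13:30–17:00.
Carlos ∩ Ulrich: 08:00–09:30, 13:30–18:00.
Carlos ∩ Ulrich ∩ Maya: 08:00–09:30, 13:30–13:45, 15:00–18:00.
Carlos ∩ Ulrich ∩ Maya ∩ Zara: 13:30–13:45, 15:00–18:00.
Carlos ∩ Ulrich ∩ Maya ∩ Zara ∩ Jun: 13:30–13:45, 15:00–17:00.
Total common minutes: 15 + 120 = 135.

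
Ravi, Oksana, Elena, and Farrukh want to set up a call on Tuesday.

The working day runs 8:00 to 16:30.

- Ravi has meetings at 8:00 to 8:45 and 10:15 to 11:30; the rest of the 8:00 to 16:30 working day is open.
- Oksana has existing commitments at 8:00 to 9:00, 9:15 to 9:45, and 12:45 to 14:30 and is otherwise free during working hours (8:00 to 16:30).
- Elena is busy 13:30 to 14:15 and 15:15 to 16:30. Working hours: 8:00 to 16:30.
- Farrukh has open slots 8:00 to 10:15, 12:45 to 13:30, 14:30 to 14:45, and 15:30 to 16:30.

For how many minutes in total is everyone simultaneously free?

Ravi free within 08:00–16:30: 08:45–10:15, 11:30–16:30.
Oksana free within 08:00–16:30: 09:00–09:15, 09:45–12:45, 14:30–16:30.
Elena free within 08:00–16:30: 08:00–13:30, 14:15–15:15.
Ravi ∩ Oksana: 09:00–09:15, 09:45–10:15, 11:30–12:45, 14:30–16:30.
Ravi ∩ Oksana ∩ Elena: 09:00–09:15, 09:45–10:15, 11:30–12:45, 14:30–15:15.
Ravi ∩ Oksana ∩ Elena ∩ Farrukh: 09:00–09:15, 09:45–10:15, 14:30–14:45.
Total common minutes: 15 + 30 + 15 = 60.

60 minutes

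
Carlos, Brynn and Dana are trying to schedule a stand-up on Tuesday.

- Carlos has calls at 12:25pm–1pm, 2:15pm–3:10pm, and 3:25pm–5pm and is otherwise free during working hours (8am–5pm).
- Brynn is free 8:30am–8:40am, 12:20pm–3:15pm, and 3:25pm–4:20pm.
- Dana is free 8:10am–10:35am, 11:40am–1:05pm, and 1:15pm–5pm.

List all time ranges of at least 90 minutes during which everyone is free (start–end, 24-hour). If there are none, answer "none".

none

Carlos free within 08:00–17:00: 08:00–12:25, 13:00–14:15, 15:10–15:25.
Carlos ∩ Brynn: 08:30–08:40, 12:20–12:25, 13:00–14:15, 15:10–15:15.
Carlos ∩ Brynn ∩ Dana: 08:30–08:40, 12:20–12:25, 13:00–13:05, 13:15–14:15, 15:10–15:15.
Windows ≥ 90 min: (none).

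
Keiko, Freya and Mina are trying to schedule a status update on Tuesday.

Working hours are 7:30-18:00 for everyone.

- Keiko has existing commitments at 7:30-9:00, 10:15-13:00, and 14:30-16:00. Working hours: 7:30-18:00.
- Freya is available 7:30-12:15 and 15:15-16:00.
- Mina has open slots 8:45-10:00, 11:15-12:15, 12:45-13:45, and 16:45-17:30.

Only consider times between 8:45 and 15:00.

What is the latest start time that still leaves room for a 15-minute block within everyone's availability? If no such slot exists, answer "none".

09:45

Keiko free within 07:30–18:00: 09:00–10:15, 13:00–14:30, 16:00–18:00.
Keiko ∩ Freya: 09:00–10:15.
Keiko ∩ Freya ∩ Mina: 09:00–10:00.
Restricted to 08:45–15:00: 09:00–10:00.
Windows ≥ 15 min: 09:00–10:00.
Latest start in the last window 09:00–10:00 is 10:00 − 15 min = 09:45.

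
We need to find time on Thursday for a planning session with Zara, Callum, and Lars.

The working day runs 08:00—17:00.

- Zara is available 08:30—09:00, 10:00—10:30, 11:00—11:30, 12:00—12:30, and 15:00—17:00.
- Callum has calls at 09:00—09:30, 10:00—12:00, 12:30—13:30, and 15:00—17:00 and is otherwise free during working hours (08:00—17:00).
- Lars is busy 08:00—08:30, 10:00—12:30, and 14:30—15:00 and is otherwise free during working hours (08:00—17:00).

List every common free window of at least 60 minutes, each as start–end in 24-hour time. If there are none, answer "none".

Callum free within 08:00–17:00: 08:00–09:00, 09:30–10:00, 12:00–12:30, 13:30–15:00.
Lars free within 08:00–17:00: 08:30–10:00, 12:30–14:30, 15:00–17:00.
Zara ∩ Callum: 08:30–09:00, 12:00–12:30.
Zara ∩ Callum ∩ Lars: 08:30–09:00.
Windows ≥ 60 min: (none).

none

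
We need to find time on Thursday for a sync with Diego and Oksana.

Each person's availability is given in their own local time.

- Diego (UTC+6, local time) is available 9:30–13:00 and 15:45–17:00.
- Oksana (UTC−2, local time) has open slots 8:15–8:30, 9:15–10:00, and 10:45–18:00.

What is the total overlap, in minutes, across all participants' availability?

Diego → UTC: 03:30–07:00, 09:45–11:00.
Oksana → UTC: 10:15–10:30, 11:15–12:00, 12:45–20:00.
Diego ∩ Oksana: 10:15–10:30.
Total common minutes: 15.

15 minutes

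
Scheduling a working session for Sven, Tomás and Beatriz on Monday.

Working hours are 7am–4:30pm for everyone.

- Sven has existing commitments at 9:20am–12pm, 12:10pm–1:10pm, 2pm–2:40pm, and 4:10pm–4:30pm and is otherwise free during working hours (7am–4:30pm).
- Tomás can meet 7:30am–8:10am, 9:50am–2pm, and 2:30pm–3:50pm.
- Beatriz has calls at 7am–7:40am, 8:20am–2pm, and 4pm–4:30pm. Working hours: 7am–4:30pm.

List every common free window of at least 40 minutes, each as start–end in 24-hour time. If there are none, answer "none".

14:40–15:50

Sven free within 07:00–16:30: 07:00–09:20, 12:00–12:10, 13:10–14:00, 14:40–16:10.
Beatriz free within 07:00–16:30: 07:40–08:20, 14:00–16:00.
Sven ∩ Tomás: 07:30–08:10, 12:00–12:10, 13:10–14:00, 14:40–15:50.
Sven ∩ Tomás ∩ Beatriz: 07:40–08:10, 14:40–15:50.
Windows ≥ 40 min: 14:40–15:50.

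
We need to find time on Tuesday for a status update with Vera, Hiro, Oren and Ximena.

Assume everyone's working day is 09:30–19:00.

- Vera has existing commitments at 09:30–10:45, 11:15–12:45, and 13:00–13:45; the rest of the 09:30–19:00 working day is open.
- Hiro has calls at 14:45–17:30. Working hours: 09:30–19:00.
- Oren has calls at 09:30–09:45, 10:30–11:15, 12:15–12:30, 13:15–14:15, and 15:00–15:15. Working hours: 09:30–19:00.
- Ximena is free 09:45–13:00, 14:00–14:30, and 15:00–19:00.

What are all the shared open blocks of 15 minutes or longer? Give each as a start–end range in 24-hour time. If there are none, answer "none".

12:45–13:00, 14:15–14:30, 17:30–19:00

Vera free within 09:30–19:00: 10:45–11:15, 12:45–13:00, 13:45–19:00.
Hiro free within 09:30–19:00: 09:30–14:45, 17:30–19:00.
Oren free within 09:30–19:00: 09:45–10:30, 11:15–12:15, 12:30–13:15, 14:15–15:00, 15:15–19:00.
Vera ∩ Hiro: 10:45–11:15, 12:45–13:00, 13:45–14:45, 17:30–19:00.
Vera ∩ Hiro ∩ Oren: 12:45–13:00, 14:15–14:45, 17:30–19:00.
Vera ∩ Hiro ∩ Oren ∩ Ximena: 12:45–13:00, 14:15–14:30, 17:30–19:00.
Windows ≥ 15 min: 12:45–13:00, 14:15–14:30, 17:30–19:00.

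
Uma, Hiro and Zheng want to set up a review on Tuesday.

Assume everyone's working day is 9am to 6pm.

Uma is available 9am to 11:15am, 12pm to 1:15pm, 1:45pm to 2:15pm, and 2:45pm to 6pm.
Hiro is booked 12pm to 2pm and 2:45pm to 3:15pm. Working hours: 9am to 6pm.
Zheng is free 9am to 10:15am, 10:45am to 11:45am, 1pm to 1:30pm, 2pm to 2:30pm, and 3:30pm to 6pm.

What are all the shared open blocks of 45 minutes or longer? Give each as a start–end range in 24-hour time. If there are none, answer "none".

Hiro free within 09:00–18:00: 09:00–12:00, 14:00–14:45, 15:15–18:00.
Uma ∩ Hiro: 09:00–11:15, 14:00–14:15, 15:15–18:00.
Uma ∩ Hiro ∩ Zheng: 09:00–10:15, 10:45–11:15, 14:00–14:15, 15:30–18:00.
Windows ≥ 45 min: 09:00–10:15, 15:30–18:00.

09:00–10:15, 15:30–18:00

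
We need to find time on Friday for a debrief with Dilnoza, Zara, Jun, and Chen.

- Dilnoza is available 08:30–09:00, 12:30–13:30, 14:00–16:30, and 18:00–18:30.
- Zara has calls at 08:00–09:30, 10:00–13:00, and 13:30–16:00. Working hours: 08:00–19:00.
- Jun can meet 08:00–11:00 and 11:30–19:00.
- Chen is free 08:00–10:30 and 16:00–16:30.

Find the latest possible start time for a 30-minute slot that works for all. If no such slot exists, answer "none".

Zara free within 08:00–19:00: 09:30–10:00, 13:00–13:30, 16:00–19:00.
Dilnoza ∩ Zara: 13:00–13:30, 16:00–16:30, 18:00–18:30.
Dilnoza ∩ Zara ∩ Jun: 13:00–13:30, 16:00–16:30, 18:00–18:30.
Dilnoza ∩ Zara ∩ Jun ∩ Chen: 16:00–16:30.
Windows ≥ 30 min: 16:00–16:30.
Latest start in the last window 16:00–16:30 is 16:30 − 30 min = 16:00.

16:00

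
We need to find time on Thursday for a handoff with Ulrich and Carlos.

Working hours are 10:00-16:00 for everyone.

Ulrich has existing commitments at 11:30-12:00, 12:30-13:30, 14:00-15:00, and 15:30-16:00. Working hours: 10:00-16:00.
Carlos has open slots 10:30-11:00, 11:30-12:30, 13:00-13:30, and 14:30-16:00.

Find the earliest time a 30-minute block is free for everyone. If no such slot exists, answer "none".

10:30

Ulrich free within 10:00–16:00: 10:00–11:30, 12:00–12:30, 13:30–14:00, 15:00–15:30.
Ulrich ∩ Carlos: 10:30–11:00, 12:00–12:30, 15:00–15:30.
Windows ≥ 30 min: 10:30–11:00, 12:00–12:30, 15:00–15:30.
Earliest such window starts at 10:30.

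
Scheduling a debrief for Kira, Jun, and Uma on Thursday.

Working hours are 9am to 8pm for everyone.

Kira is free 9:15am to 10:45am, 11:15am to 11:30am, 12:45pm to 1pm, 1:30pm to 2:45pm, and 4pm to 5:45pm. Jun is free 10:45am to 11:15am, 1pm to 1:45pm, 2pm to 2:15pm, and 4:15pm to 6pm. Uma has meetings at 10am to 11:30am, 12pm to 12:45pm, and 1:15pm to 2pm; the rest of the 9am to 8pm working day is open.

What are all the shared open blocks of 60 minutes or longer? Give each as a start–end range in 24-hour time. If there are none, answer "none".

Uma free within 09:00–20:00: 09:00–10:00, 11:30–12:00, 12:45–13:15, 14:00–20:00.
Kira ∩ Jun: 13:30–13:45, 14:00–14:15, 16:15–17:45.
Kira ∩ Jun ∩ Uma: 14:00–14:15, 16:15–17:45.
Windows ≥ 60 min: 16:15–17:45.

16:15–17:45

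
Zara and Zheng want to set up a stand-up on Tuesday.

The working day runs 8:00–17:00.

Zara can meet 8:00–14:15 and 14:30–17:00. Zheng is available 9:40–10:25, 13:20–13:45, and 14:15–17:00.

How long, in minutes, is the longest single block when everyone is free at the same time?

150 minutes

Zara ∩ Zheng: 09:40–10:25, 13:20–13:45, 14:30–17:00.
Common window lengths: 45, 25, 150 min; longest is 150.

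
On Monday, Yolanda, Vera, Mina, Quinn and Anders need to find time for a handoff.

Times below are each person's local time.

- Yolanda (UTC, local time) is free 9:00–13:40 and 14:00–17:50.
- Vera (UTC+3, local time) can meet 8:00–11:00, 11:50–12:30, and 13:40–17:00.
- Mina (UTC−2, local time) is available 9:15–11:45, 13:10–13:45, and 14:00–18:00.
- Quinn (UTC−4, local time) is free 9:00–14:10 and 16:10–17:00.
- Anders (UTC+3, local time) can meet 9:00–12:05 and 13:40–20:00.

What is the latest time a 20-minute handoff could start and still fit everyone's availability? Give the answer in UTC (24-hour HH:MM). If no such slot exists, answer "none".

Yolanda → UTC: 09:00–13:40, 14:00–17:50.
Vera → UTC: 05:00–08:00, 08:50–09:30, 10:40–14:00.
Mina → UTC: 11:15–13:45, 15:10–15:45, 16:00–20:00.
Quinn → UTC: 13:00–18:10, 20:10–21:00.
Anders → UTC: 06:00–09:05, 10:40–17:00.
Yolanda ∩ Vera: 09:00–09:30, 10:40–13:40.
Yolanda ∩ Vera ∩ Mina: 11:15–13:40.
Yolanda ∩ Vera ∩ Mina ∩ Quinn: 13:00–13:40.
Yolanda ∩ Vera ∩ Mina ∩ Quinn ∩ Anders: 13:00–13:40.
Windows ≥ 20 min: 13:00–13:40.
Latest start in the last window 13:00–13:40 is 13:40 − 20 min = 13:20.

13:20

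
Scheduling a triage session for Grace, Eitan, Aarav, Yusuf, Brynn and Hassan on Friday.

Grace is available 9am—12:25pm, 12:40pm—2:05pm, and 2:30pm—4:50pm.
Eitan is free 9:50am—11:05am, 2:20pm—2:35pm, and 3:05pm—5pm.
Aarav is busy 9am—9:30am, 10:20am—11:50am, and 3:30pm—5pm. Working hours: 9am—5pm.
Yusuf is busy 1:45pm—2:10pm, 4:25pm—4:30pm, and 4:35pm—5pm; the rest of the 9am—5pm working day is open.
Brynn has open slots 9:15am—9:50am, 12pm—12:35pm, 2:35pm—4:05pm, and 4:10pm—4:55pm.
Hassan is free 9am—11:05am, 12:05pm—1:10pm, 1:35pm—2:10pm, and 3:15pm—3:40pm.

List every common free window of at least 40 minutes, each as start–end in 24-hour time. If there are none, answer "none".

none

Aarav free within 09:00–17:00: 09:30–10:20, 11:50–15:30.
Yusuf free within 09:00–17:00: 09:00–13:45, 14:10–16:25, 16:30–16:35.
Grace ∩ Eitan: 09:50–11:05, 14:30–14:35, 15:05–16:50.
Grace ∩ Eitan ∩ Aarav: 09:50–10:20, 14:30–14:35, 15:05–15:30.
Grace ∩ Eitan ∩ Aarav ∩ Yusuf: 09:50–10:20, 14:30–14:35, 15:05–15:30.
Grace ∩ Eitan ∩ Aarav ∩ Yusuf ∩ Brynn: 15:05–15:30.
Grace ∩ Eitan ∩ Aarav ∩ Yusuf ∩ Brynn ∩ Hassan: 15:15–15:30.
Windows ≥ 40 min: (none).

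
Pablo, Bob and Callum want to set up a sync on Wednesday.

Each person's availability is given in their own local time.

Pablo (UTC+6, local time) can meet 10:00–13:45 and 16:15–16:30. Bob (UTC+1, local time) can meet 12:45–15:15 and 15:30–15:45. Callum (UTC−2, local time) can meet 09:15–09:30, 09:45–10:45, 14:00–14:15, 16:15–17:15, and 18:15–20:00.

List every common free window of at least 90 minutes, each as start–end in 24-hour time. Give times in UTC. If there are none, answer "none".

Pablo → UTC: 04:00–07:45, 10:15–10:30.
Bob → UTC: 11:45–14:15, 14:30–14:45.
Callum → UTC: 11:15–11:30, 11:45–12:45, 16:00–16:15, 18:15–19:15, 20:15–22:00.
Pablo ∩ Bob: (none).
Pablo ∩ Bob ∩ Callum: (none).
Windows ≥ 90 min: (none).

none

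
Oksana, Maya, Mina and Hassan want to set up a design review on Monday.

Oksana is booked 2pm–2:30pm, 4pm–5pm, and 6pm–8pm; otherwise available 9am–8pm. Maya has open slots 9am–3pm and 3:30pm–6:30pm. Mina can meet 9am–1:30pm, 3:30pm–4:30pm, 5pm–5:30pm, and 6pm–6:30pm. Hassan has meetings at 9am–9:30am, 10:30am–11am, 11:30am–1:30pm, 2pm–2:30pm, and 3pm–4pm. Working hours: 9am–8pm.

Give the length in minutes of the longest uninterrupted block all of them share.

Oksana free within 09:00–20:00: 09:00–14:00, 14:30–16:00, 17:00–18:00.
Hassan free within 09:00–20:00: 09:30–10:30, 11:00–11:30, 13:30–14:00, 14:30–15:00, 16:00–20:00.
Oksana ∩ Maya: 09:00–14:00, 14:30–15:00, 15:30–16:00, 17:00–18:00.
Oksana ∩ Maya ∩ Mina: 09:00–13:30, 15:30–16:00, 17:00–17:30.
Oksana ∩ Maya ∩ Mina ∩ Hassan: 09:30–10:30, 11:00–11:30, 17:00–17:30.
Common window lengths: 60, 30, 30 min; longest is 60.

60 minutes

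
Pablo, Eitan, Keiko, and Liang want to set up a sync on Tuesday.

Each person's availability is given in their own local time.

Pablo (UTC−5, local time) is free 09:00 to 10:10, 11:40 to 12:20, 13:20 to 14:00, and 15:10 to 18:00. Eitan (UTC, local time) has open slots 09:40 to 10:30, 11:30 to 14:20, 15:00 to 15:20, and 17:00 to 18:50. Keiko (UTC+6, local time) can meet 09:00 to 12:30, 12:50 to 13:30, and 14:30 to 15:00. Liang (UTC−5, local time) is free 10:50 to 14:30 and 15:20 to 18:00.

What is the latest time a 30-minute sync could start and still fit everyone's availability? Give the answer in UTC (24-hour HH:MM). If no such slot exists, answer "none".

Pablo → UTC: 14:00–15:10, 16:40–17:20, 18:20–19:00, 20:10–23:00.
Eitan → UTC: 09:40–10:30, 11:30–14:20, 15:00–15:20, 17:00–18:50.
Keiko → UTC: 03:00–06:30, 06:50–07:30, 08:30–09:00.
Liang → UTC: 15:50–19:30, 20:20–23:00.
Pablo ∩ Eitan: 14:00–14:20, 15:00–15:10, 17:00–17:20, 18:20–18:50.
Pablo ∩ Eitan ∩ Keiko: (none).
Pablo ∩ Eitan ∩ Keiko ∩ Liang: (none).
Windows ≥ 30 min: (none).

none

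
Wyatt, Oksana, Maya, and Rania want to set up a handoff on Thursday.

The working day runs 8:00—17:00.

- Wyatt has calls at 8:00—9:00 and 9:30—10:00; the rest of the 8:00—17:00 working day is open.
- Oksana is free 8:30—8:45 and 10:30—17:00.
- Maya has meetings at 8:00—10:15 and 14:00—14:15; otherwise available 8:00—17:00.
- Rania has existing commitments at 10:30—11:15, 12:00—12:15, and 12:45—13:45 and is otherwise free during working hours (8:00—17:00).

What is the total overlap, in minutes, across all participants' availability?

255 minutes

Wyatt free within 08:00–17:00: 09:00–09:30, 10:00–17:00.
Maya free within 08:00–17:00: 10:15–14:00, 14:15–17:00.
Rania free within 08:00–17:00: 08:00–10:30, 11:15–12:00, 12:15–12:45, 13:45–17:00.
Wyatt ∩ Oksana: 10:30–17:00.
Wyatt ∩ Oksana ∩ Maya: 10:30–14:00, 14:15–17:00.
Wyatt ∩ Oksana ∩ Maya ∩ Rania: 11:15–12:00, 12:15–12:45, 13:45–14:00, 14:15–17:00.
Total common minutes: 45 + 30 + 15 + 165 = 255.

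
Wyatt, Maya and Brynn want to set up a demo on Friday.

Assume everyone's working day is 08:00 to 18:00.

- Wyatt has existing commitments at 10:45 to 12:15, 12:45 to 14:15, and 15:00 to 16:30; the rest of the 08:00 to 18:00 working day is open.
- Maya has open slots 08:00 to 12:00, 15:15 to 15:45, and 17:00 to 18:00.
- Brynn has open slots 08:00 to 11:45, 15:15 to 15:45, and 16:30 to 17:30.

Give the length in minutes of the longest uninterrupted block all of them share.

Wyatt free within 08:00–18:00: 08:00–10:45, 12:15–12:45, 14:15–15:00, 16:30–18:00.
Wyatt ∩ Maya: 08:00–10:45, 17:00–18:00.
Wyatt ∩ Maya ∩ Brynn: 08:00–10:45, 17:00–17:30.
Common window lengths: 165, 30 min; longest is 165.

165 minutes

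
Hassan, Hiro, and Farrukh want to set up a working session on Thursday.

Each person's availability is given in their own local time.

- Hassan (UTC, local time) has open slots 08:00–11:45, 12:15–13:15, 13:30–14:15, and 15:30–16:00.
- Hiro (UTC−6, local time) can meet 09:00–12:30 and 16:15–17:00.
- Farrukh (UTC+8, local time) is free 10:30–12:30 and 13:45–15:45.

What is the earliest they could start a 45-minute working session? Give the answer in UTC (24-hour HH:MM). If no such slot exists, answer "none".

Hassan → UTC: 08:00–11:45, 12:15–13:15, 13:30–14:15, 15:30–16:00.
Hiro → UTC: 15:00–18:30, 22:15–23:00.
Farrukh → UTC: 02:30–04:30, 05:45–07:45.
Hassan ∩ Hiro: 15:30–16:00.
Hassan ∩ Hiro ∩ Farrukh: (none).
Windows ≥ 45 min: (none).

none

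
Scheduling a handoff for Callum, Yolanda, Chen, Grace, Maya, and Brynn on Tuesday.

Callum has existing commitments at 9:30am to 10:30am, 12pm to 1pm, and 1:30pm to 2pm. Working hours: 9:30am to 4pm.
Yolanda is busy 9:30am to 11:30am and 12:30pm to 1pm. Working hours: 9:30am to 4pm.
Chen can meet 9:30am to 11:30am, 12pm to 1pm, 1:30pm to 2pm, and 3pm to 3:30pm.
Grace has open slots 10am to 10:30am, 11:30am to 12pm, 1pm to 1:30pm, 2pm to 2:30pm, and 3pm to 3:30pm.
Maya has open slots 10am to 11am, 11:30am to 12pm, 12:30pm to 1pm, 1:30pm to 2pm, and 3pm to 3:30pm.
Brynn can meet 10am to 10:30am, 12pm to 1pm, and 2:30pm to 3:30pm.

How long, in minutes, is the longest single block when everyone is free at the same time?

Callum free within 09:30–16:00: 10:30–12:00, 13:00–13:30, 14:00–16:00.
Yolanda free within 09:30–16:00: 11:30–12:30, 13:00–16:00.
Callum ∩ Yolanda: 11:30–12:00, 13:00–13:30, 14:00–16:00.
Callum ∩ Yolanda ∩ Chen: 15:00–15:30.
Callum ∩ Yolanda ∩ Chen ∩ Grace: 15:00–15:30.
Callum ∩ Yolanda ∩ Chen ∩ Grace ∩ Maya: 15:00–15:30.
Callum ∩ Yolanda ∩ Chen ∩ Grace ∩ Maya ∩ Brynn: 15:00–15:30.
Single common window of 30 minutes.

30 minutes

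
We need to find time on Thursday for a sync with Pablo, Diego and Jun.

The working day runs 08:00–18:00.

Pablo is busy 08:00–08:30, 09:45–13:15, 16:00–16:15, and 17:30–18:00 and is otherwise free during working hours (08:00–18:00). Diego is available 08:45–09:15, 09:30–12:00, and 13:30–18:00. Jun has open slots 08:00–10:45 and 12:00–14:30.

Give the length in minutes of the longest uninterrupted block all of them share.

Pablo free within 08:00–18:00: 08:30–09:45, 13:15–16:00, 16:15–17:30.
Pablo ∩ Diego: 08:45–09:15, 09:30–09:45, 13:30–16:00, 16:15–17:30.
Pablo ∩ Diego ∩ Jun: 08:45–09:15, 09:30–09:45, 13:30–14:30.
Common window lengths: 30, 15, 60 min; longest is 60.

60 minutes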